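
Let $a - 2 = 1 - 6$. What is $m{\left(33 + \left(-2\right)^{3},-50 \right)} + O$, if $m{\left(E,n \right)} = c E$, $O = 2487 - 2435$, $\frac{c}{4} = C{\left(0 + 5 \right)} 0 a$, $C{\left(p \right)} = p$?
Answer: $52$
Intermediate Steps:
$a = -3$ ($a = 2 + \left(1 - 6\right) = 2 - 5 = -3$)
$c = 0$ ($c = 4 \left(0 + 5\right) 0 \left(-3\right) = 4 \cdot 5 \cdot 0 \left(-3\right) = 4 \cdot 0 \left(-3\right) = 4 \cdot 0 = 0$)
$O = 52$ ($O = 2487 - 2435 = 52$)
$m{\left(E,n \right)} = 0$ ($m{\left(E,n \right)} = 0 E = 0$)
$m{\left(33 + \left(-2\right)^{3},-50 \right)} + O = 0 + 52 = 52$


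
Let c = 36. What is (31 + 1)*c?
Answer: 1152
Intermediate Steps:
(31 + 1)*c = (31 + 1)*36 = 32*36 = 1152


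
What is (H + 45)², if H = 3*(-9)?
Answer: 324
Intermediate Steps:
H = -27
(H + 45)² = (-27 + 45)² = 18² = 324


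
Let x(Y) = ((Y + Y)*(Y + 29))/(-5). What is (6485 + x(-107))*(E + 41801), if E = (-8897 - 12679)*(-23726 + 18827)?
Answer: 332729743825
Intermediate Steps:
x(Y) = -2*Y*(29 + Y)/5 (x(Y) = ((2*Y)*(29 + Y))*(-⅕) = (2*Y*(29 + Y))*(-⅕) = -2*Y*(29 + Y)/5)
E = 105700824 (E = -21576*(-4899) = 105700824)
(6485 + x(-107))*(E + 41801) = (6485 - ⅖*(-107)*(29 - 107))*(105700824 + 41801) = (6485 - ⅖*(-107)*(-78))*105742625 = (6485 - 16692/5)*105742625 = (15733/5)*105742625 = 332729743825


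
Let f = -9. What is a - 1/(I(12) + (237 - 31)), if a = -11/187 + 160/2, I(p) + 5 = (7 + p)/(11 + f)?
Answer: 572105/7157 ≈ 79.936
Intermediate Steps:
I(p) = -3/2 + p/2 (I(p) = -5 + (7 + p)/(11 - 9) = -5 + (7 + p)/2 = -5 + (7 + p)*(½) = -5 + (7/2 + p/2) = -3/2 + p/2)
a = 1359/17 (a = -11*1/187 + 160*(½) = -1/17 + 80 = 1359/17 ≈ 79.941)
a - 1/(I(12) + (237 - 31)) = 1359/17 - 1/((-3/2 + (½)*12) + (237 - 31)) = 1359/17 - 1/((-3/2 + 6) + 206) = 1359/17 - 1/(9/2 + 206) = 1359/17 - 1/421/2 = 1359/17 - 1*2/421 = 1359/17 - 2/421 = 572105/7157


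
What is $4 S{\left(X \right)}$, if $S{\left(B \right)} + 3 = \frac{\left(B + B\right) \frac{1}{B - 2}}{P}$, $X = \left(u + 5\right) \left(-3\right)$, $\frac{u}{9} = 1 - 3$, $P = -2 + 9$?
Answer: $- \frac{2796}{259} \approx -10.795$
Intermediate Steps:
$P = 7$
$u = -18$ ($u = 9 \left(1 - 3\right) = 9 \left(-2\right) = -18$)
$X = 39$ ($X = \left(-18 + 5\right) \left(-3\right) = \left(-13\right) \left(-3\right) = 39$)
$S{\left(B \right)} = -3 + \frac{2 B}{7 \left(-2 + B\right)}$ ($S{\left(B \right)} = -3 + \frac{\left(B + B\right) \frac{1}{B - 2}}{7} = -3 + \frac{2 B}{-2 + B} \frac{1}{7} = -3 + \frac{2 B}{7 \left(-2 + B\right)}$)
$4 S{\left(X \right)} = 4 \frac{42 - 741}{7 \left(-2 + 39\right)} = 4 \frac{42 - 741}{7 \cdot 37} = 4 \cdot \frac{1}{7} \cdot \frac{1}{37} \left(-699\right) = 4 \left(- \frac{699}{259}\right) = - \frac{2796}{259}$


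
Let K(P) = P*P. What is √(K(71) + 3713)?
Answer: √8754 ≈ 93.563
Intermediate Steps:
K(P) = P²
√(K(71) + 3713) = √(71² + 3713) = √(5041 + 3713) = √8754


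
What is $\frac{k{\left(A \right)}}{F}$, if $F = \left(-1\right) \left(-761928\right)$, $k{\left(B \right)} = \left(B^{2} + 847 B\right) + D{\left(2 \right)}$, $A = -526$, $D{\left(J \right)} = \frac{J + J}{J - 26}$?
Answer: $- \frac{1013077}{4571568} \approx -0.2216$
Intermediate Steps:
$D{\left(J \right)} = \frac{2 J}{-26 + J}$
$k{\left(B \right)} = - \frac{1}{6} + B^{2} + 847 B$ ($k{\left(B \right)} = \left(B^{2} + 847 B\right) + 2 \cdot 2 \frac{1}{-26 + 2} = \left(B^{2} + 847 B\right) + 2 \cdot 2 \frac{1}{-24} = \left(B^{2} + 847 B\right) + 2 \cdot 2 \left(- \frac{1}{24}\right) = \left(B^{2} + 847 B\right) - \frac{1}{6} = - \frac{1}{6} + B^{2} + 847 B$)
$F = 761928$
$\frac{k{\left(A \right)}}{F} = \frac{- \frac{1}{6} + \left(-526\right)^{2} + 847 \left(-526\right)}{761928} = \left(- \frac{1}{6} + 276676 - 445522\right) \frac{1}{761928} = \left(- \frac{1013077}{6}\right) \frac{1}{761928} = - \frac{1013077}{4571568}$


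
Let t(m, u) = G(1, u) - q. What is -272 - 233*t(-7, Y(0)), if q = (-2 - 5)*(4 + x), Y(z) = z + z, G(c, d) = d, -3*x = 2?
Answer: -17126/3 ≈ -5708.7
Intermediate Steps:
x = -⅔ (x = -⅓*2 = -⅔ ≈ -0.66667)
Y(z) = 2*z
q = -70/3 (q = (-2 - 5)*(4 - ⅔) = -7*10/3 = -70/3 ≈ -23.333)
t(m, u) = 70/3 + u (t(m, u) = u - 1*(-70/3) = u + 70/3 = 70/3 + u)
-272 - 233*t(-7, Y(0)) = -272 - 233*(70/3 + 2*0) = -272 - 233*(70/3 + 0) = -272 - 233*70/3 = -272 - 16310/3 = -17126/3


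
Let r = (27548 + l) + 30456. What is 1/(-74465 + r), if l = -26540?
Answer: -1/43001 ≈ -2.3255e-5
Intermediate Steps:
r = 31464 (r = (27548 - 26540) + 30456 = 1008 + 30456 = 31464)
1/(-74465 + r) = 1/(-74465 + 31464) = 1/(-43001) = -1/43001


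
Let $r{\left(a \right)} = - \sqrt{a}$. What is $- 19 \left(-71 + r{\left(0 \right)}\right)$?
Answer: $1349$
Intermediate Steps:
$- 19 \left(-71 + r{\left(0 \right)}\right) = - 19 \left(-71 - \sqrt{0}\right) = - 19 \left(-71 - 0\right) = - 19 \left(-71 + 0\right) = \left(-19\right) \left(-71\right) = 1349$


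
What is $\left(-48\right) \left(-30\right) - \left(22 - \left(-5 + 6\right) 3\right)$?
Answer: $1421$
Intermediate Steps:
$\left(-48\right) \left(-30\right) - \left(22 - \left(-5 + 6\right) 3\right) = 1440 + \left(-22 + 1 \cdot 3\right) = 1440 + \left(-22 + 3\right) = 1440 - 19 = 1421$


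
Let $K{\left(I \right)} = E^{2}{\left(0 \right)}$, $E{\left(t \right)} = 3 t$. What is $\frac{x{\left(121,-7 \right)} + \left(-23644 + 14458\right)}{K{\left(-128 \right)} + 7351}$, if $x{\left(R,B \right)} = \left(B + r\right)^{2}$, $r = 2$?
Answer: $- \frac{9161}{7351} \approx -1.2462$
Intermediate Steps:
$x{\left(R,B \right)} = \left(2 + B\right)^{2}$ ($x{\left(R,B \right)} = \left(B + 2\right)^{2} = \left(2 + B\right)^{2}$)
$K{\left(I \right)} = 0$ ($K{\left(I \right)} = \left(3 \cdot 0\right)^{2} = 0^{2} = 0$)
$\frac{x{\left(121,-7 \right)} + \left(-23644 + 14458\right)}{K{\left(-128 \right)} + 7351} = \frac{\left(2 - 7\right)^{2} + \left(-23644 + 14458\right)}{0 + 7351} = \frac{\left(-5\right)^{2} - 9186}{7351} = \left(25 - 9186\right) \frac{1}{7351} = \left(-9161\right) \frac{1}{7351} = - \frac{9161}{7351}$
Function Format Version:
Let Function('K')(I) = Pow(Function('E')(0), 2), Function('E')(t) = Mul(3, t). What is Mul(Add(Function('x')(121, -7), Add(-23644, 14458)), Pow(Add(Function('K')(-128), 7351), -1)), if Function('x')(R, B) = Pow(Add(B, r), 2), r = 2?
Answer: Rational(-9161, 7351) ≈ -1.2462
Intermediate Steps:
Function('x')(R, B) = Pow(Add(2, B), 2) (Function('x')(R, B) = Pow(Add(B, 2), 2) = Pow(Add(2, B), 2))
Function('K')(I) = 0 (Function('K')(I) = Pow(Mul(3, 0), 2) = Pow(0, 2) = 0)
Mul(Add(Function('x')(121, -7), Add(-23644, 14458)), Pow(Add(Function('K')(-128), 7351), -1)) = Mul(Add(Pow(Add(2, -7), 2), Add(-23644, 14458)), Pow(Add(0, 7351), -1)) = Mul(Add(Pow(-5, 2), -9186), Pow(7351, -1)) = Mul(Add(25, -9186), Rational(1, 7351)) = Mul(-9161, Rational(1, 7351)) = Rational(-9161, 7351)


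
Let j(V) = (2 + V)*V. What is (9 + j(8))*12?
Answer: 1068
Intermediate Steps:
j(V) = V*(2 + V)
(9 + j(8))*12 = (9 + 8*(2 + 8))*12 = (9 + 8*10)*12 = (9 + 80)*12 = 89*12 = 1068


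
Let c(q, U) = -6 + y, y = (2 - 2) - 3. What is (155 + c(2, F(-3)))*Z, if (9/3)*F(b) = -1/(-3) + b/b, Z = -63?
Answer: -9198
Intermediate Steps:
F(b) = 4/9 (F(b) = (-1/(-3) + b/b)/3 = (-1*(-⅓) + 1)/3 = (⅓ + 1)/3 = (⅓)*(4/3) = 4/9)
y = -3 (y = 0 - 3 = -3)
c(q, U) = -9 (c(q, U) = -6 - 3 = -9)
(155 + c(2, F(-3)))*Z = (155 - 9)*(-63) = 146*(-63) = -9198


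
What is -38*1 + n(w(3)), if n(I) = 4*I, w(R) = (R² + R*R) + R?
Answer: 46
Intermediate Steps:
w(R) = R + 2*R² (w(R) = (R² + R²) + R = 2*R² + R = R + 2*R²)
-38*1 + n(w(3)) = -38*1 + 4*(3*(1 + 2*3)) = -38 + 4*(3*(1 + 6)) = -38 + 4*(3*7) = -38 + 4*21 = -38 + 84 = 46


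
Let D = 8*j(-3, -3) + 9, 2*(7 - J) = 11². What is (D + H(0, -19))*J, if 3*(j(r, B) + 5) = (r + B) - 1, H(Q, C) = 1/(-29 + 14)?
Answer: 39911/15 ≈ 2660.7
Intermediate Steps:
J = -107/2 (J = 7 - ½*11² = 7 - ½*121 = 7 - 121/2 = -107/2 ≈ -53.500)
H(Q, C) = -1/15 (H(Q, C) = 1/(-15) = -1/15)
j(r, B) = -16/3 + B/3 + r/3 (j(r, B) = -5 + ((r + B) - 1)/3 = -5 + ((B + r) - 1)/3 = -5 + (-1 + B + r)/3 = -5 + (-⅓ + B/3 + r/3) = -16/3 + B/3 + r/3)
D = -149/3 (D = 8*(-16/3 + (⅓)*(-3) + (⅓)*(-3)) + 9 = 8*(-16/3 - 1 - 1) + 9 = 8*(-22/3) + 9 = -176/3 + 9 = -149/3 ≈ -49.667)
(D + H(0, -19))*J = (-149/3 - 1/15)*(-107/2) = -746/15*(-107/2) = 39911/15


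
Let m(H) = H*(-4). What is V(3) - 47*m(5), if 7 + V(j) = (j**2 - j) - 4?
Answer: 935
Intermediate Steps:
V(j) = -11 + j**2 - j (V(j) = -7 + ((j**2 - j) - 4) = -7 + (-4 + j**2 - j) = -11 + j**2 - j)
m(H) = -4*H
V(3) - 47*m(5) = (-11 + 3**2 - 1*3) - (-188)*5 = (-11 + 9 - 3) - 47*(-20) = -5 + 940 = 935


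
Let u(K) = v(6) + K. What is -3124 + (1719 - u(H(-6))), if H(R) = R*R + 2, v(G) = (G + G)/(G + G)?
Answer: -1444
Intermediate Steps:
v(G) = 1 (v(G) = (2*G)/((2*G)) = (2*G)*(1/(2*G)) = 1)
H(R) = 2 + R**2 (H(R) = R**2 + 2 = 2 + R**2)
u(K) = 1 + K
-3124 + (1719 - u(H(-6))) = -3124 + (1719 - (1 + (2 + (-6)**2))) = -3124 + (1719 - (1 + (2 + 36))) = -3124 + (1719 - (1 + 38)) = -3124 + (1719 - 1*39) = -3124 + (1719 - 39) = -3124 + 1680 = -1444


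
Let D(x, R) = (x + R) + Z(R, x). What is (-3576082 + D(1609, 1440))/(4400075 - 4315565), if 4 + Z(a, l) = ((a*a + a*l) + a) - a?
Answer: 817523/84510 ≈ 9.6737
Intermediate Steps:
Z(a, l) = -4 + a² + a*l (Z(a, l) = -4 + (((a*a + a*l) + a) - a) = -4 + (((a² + a*l) + a) - a) = -4 + ((a + a² + a*l) - a) = -4 + (a² + a*l) = -4 + a² + a*l)
D(x, R) = -4 + R + x + R² + R*x (D(x, R) = (x + R) + (-4 + R² + R*x) = (R + x) + (-4 + R² + R*x) = -4 + R + x + R² + R*x)
(-3576082 + D(1609, 1440))/(4400075 - 4315565) = (-3576082 + (-4 + 1440 + 1609 + 1440² + 1440*1609))/(4400075 - 4315565) = (-3576082 + (-4 + 1440 + 1609 + 2073600 + 2316960))/84510 = (-3576082 + 4393605)*(1/84510) = 817523*(1/84510) = 817523/84510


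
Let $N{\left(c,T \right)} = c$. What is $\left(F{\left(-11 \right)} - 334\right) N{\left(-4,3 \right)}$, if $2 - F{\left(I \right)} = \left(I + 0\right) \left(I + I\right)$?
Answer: $2296$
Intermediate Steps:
$F{\left(I \right)} = 2 - 2 I^{2}$ ($F{\left(I \right)} = 2 - \left(I + 0\right) \left(I + I\right) = 2 - I 2 I = 2 - 2 I^{2}$)
$\left(F{\left(-11 \right)} - 334\right) N{\left(-4,3 \right)} = \left(\left(2 - 2 \left(-11\right)^{2}\right) - 334\right) \left(-4\right) = \left(\left(2 - 242\right) - 334\right) \left(-4\right) = \left(-240 - 334\right) \left(-4\right) = \left(-574\right) \left(-4\right) = 2296$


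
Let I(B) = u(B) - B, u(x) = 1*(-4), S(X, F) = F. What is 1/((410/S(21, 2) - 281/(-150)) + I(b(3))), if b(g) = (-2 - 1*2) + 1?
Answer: 150/30881 ≈ 0.0048574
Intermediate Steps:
b(g) = -3 (b(g) = (-2 - 2) + 1 = -4 + 1 = -3)
u(x) = -4
I(B) = -4 - B
1/((410/S(21, 2) - 281/(-150)) + I(b(3))) = 1/((410/2 - 281/(-150)) + (-4 - 1*(-3))) = 1/((410*(½) - 281*(-1/150)) + (-4 + 3)) = 1/((205 + 281/150) - 1) = 1/(31031/150 - 1) = 1/(30881/150) = 150/30881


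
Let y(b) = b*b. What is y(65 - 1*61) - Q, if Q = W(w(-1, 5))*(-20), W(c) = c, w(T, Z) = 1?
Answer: 36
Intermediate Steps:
y(b) = b²
Q = -20 (Q = 1*(-20) = -20)
y(65 - 1*61) - Q = (65 - 1*61)² - 1*(-20) = (65 - 61)² + 20 = 4² + 20 = 16 + 20 = 36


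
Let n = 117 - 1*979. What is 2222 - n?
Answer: 3084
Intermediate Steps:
n = -862 (n = 117 - 979 = -862)
2222 - n = 2222 - 1*(-862) = 2222 + 862 = 3084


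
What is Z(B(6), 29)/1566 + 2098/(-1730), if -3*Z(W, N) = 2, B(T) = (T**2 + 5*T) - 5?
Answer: -2464966/2031885 ≈ -1.2131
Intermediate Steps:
B(T) = -5 + T**2 + 5*T
Z(W, N) = -2/3 (Z(W, N) = -1/3*2 = -2/3)
Z(B(6), 29)/1566 + 2098/(-1730) = -2/3/1566 + 2098/(-1730) = -2/3*1/1566 + 2098*(-1/1730) = -1/2349 - 1049/865 = -2464966/2031885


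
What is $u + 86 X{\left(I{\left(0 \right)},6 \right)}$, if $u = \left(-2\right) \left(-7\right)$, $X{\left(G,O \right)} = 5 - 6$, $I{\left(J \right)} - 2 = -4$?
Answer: $-72$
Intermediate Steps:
$I{\left(J \right)} = -2$ ($I{\left(J \right)} = 2 - 4 = -2$)
$X{\left(G,O \right)} = -1$ ($X{\left(G,O \right)} = 5 - 6 = -1$)
$u = 14$
$u + 86 X{\left(I{\left(0 \right)},6 \right)} = 14 + 86 \left(-1\right) = 14 - 86 = -72$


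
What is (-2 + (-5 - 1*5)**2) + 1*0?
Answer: 98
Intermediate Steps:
(-2 + (-5 - 1*5)**2) + 1*0 = (-2 + (-5 - 5)**2) + 0 = (-2 + (-10)**2) + 0 = (-2 + 100) + 0 = 98 + 0 = 98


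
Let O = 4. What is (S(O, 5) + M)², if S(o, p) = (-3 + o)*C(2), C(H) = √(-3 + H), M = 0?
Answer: -1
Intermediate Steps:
S(o, p) = I*(-3 + o) (S(o, p) = (-3 + o)*√(-3 + 2) = (-3 + o)*√(-1) = (-3 + o)*I = I*(-3 + o))
(S(O, 5) + M)² = (I*(-3 + 4) + 0)² = (I*1 + 0)² = (I + 0)² = I² = -1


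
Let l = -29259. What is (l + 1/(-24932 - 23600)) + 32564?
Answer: 160398259/48532 ≈ 3305.0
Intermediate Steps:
(l + 1/(-24932 - 23600)) + 32564 = (-29259 + 1/(-24932 - 23600)) + 32564 = (-29259 + 1/(-48532)) + 32564 = (-29259 - 1/48532) + 32564 = -1419997789/48532 + 32564 = 160398259/48532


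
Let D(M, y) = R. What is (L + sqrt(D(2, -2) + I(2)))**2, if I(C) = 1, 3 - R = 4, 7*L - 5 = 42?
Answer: 2209/49 ≈ 45.082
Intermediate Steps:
L = 47/7 (L = 5/7 + (1/7)*42 = 5/7 + 6 = 47/7 ≈ 6.7143)
R = -1 (R = 3 - 1*4 = 3 - 4 = -1)
D(M, y) = -1
(L + sqrt(D(2, -2) + I(2)))**2 = (47/7 + sqrt(-1 + 1))**2 = (47/7 + sqrt(0))**2 = (47/7 + 0)**2 = (47/7)**2 = 2209/49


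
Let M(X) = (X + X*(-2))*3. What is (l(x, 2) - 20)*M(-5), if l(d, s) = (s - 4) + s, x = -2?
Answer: -300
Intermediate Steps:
M(X) = -3*X (M(X) = (X - 2*X)*3 = -X*3 = -3*X)
l(d, s) = -4 + 2*s (l(d, s) = (-4 + s) + s = -4 + 2*s)
(l(x, 2) - 20)*M(-5) = ((-4 + 2*2) - 20)*(-3*(-5)) = ((-4 + 4) - 20)*15 = (0 - 20)*15 = -20*15 = -300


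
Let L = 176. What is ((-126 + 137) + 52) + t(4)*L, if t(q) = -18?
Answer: -3105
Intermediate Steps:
((-126 + 137) + 52) + t(4)*L = ((-126 + 137) + 52) - 18*176 = (11 + 52) - 3168 = 63 - 3168 = -3105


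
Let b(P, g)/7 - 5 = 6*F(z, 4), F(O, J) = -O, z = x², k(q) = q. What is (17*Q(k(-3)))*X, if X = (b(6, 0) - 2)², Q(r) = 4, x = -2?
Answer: 1239300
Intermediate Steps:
z = 4 (z = (-2)² = 4)
b(P, g) = -133 (b(P, g) = 35 + 7*(6*(-1*4)) = 35 + 7*(6*(-4)) = 35 + 7*(-24) = 35 - 168 = -133)
X = 18225 (X = (-133 - 2)² = (-135)² = 18225)
(17*Q(k(-3)))*X = (17*4)*18225 = 68*18225 = 1239300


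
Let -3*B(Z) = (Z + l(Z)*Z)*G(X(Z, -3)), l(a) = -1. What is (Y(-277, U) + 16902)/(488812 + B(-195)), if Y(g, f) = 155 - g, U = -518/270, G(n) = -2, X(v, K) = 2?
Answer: 8667/244406 ≈ 0.035461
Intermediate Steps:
U = -259/135 (U = -518*1/270 = -259/135 ≈ -1.9185)
B(Z) = 0 (B(Z) = -(Z - Z)*(-2)/3 = -0*(-2) = -⅓*0 = 0)
(Y(-277, U) + 16902)/(488812 + B(-195)) = ((155 - 1*(-277)) + 16902)/(488812 + 0) = ((155 + 277) + 16902)/488812 = (432 + 16902)*(1/488812) = 17334*(1/488812) = 8667/244406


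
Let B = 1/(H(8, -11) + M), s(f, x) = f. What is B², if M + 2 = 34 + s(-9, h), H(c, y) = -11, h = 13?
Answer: 1/144 ≈ 0.0069444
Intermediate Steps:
M = 23 (M = -2 + (34 - 9) = -2 + 25 = 23)
B = 1/12 (B = 1/(-11 + 23) = 1/12 ≈ 0.083333)
B² = (1/12)² = 1/144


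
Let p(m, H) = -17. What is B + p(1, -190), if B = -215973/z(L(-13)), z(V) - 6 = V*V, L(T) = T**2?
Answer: -701612/28567 ≈ -24.560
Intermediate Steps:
z(V) = 6 + V**2 (z(V) = 6 + V*V = 6 + V**2)
B = -215973/28567 (B = -215973/(6 + ((-13)**2)**2) = -215973/(6 + 169**2) = -215973/(6 + 28561) = -215973/28567 ≈ -7.5602)
B + p(1, -190) = -215973/28567 - 17 = -701612/28567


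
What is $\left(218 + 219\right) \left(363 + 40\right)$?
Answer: $176111$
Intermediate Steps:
$\left(218 + 219\right) \left(363 + 40\right) = 437 \cdot 403 = 176111$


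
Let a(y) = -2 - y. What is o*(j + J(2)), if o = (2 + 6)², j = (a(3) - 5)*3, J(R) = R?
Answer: -1792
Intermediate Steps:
j = -30 (j = ((-2 - 1*3) - 5)*3 = ((-2 - 3) - 5)*3 = (-5 - 5)*3 = -10*3 = -30)
o = 64 (o = 8² = 64)
o*(j + J(2)) = 64*(-30 + 2) = 64*(-28) = -1792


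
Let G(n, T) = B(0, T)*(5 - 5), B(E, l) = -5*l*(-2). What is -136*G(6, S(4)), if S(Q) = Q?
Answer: 0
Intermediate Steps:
B(E, l) = 10*l
G(n, T) = 0 (G(n, T) = (10*T)*(5 - 5) = (10*T)*0 = 0)
-136*G(6, S(4)) = -136*0 = 0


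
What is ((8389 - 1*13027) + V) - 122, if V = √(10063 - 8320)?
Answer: -4760 + √1743 ≈ -4718.3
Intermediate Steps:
V = √1743 ≈ 41.749
((8389 - 1*13027) + V) - 122 = ((8389 - 1*13027) + √1743) - 122 = ((8389 - 13027) + √1743) - 122 = (-4638 + √1743) - 122 = -4760 + √1743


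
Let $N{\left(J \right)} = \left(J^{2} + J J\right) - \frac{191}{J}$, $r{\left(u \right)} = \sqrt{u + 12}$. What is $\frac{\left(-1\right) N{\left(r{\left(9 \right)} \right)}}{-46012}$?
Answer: $\frac{21}{23006} - \frac{191 \sqrt{21}}{966252} \approx 6.963 \cdot 10^{-6}$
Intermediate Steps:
$r{\left(u \right)} = \sqrt{12 + u}$
$N{\left(J \right)} = - \frac{191}{J} + 2 J^{2}$ ($N{\left(J \right)} = \left(J^{2} + J^{2}\right) - \frac{191}{J} = 2 J^{2} - \frac{191}{J} = - \frac{191}{J} + 2 J^{2}$)
$\frac{\left(-1\right) N{\left(r{\left(9 \right)} \right)}}{-46012} = \frac{\left(-1\right) \frac{-191 + 2 \left(\sqrt{12 + 9}\right)^{3}}{\sqrt{12 + 9}}}{-46012} = - \frac{-191 + 2 \left(\sqrt{21}\right)^{3}}{\sqrt{21}} \left(- \frac{1}{46012}\right) = - \frac{\sqrt{21}}{21} \left(-191 + 2 \cdot 21 \sqrt{21}\right) \left(- \frac{1}{46012}\right) = - \frac{\sqrt{21}}{21} \left(-191 + 42 \sqrt{21}\right) \left(- \frac{1}{46012}\right) = - \frac{\sqrt{21} \left(-191 + 42 \sqrt{21}\right)}{21} \left(- \frac{1}{46012}\right) = \frac{\sqrt{21} \left(-191 + 42 \sqrt{21}\right)}{966252}$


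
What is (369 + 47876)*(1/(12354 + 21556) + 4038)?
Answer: 1321223878069/6782 ≈ 1.9481e+8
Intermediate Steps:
(369 + 47876)*(1/(12354 + 21556) + 4038) = 48245*(1/33910 + 4038) = 48245*(136928581/33910) = 1321223878069/6782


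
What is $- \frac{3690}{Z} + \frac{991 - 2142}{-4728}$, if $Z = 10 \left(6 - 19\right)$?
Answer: $\frac{1759595}{61464} \approx 28.628$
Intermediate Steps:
$Z = -130$ ($Z = 10 \left(-13\right) = -130$)
$- \frac{3690}{Z} + \frac{991 - 2142}{-4728} = - \frac{3690}{-130} + \frac{991 - 2142}{-4728} = \left(-3690\right) \left(- \frac{1}{130}\right) + \left(991 - 2142\right) \left(- \frac{1}{4728}\right) = \frac{369}{13} - - \frac{1151}{4728} = \frac{369}{13} + \frac{1151}{4728} = \frac{1759595}{61464}$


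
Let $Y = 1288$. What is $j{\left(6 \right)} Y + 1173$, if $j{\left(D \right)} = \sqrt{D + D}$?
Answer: $1173 + 2576 \sqrt{3} \approx 5634.8$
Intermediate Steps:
$j{\left(D \right)} = \sqrt{2} \sqrt{D}$ ($j{\left(D \right)} = \sqrt{2 D} = \sqrt{2} \sqrt{D}$)
$j{\left(6 \right)} Y + 1173 = \sqrt{2} \sqrt{6} \cdot 1288 + 1173 = 2 \sqrt{3} \cdot 1288 + 1173 = 2576 \sqrt{3} + 1173 = 1173 + 2576 \sqrt{3}$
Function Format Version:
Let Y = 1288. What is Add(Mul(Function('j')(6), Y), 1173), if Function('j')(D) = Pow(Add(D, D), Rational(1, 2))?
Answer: Add(1173, Mul(2576, Pow(3, Rational(1, 2)))) ≈ 5634.8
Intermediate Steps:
Function('j')(D) = Mul(Pow(2, Rational(1, 2)), Pow(D, Rational(1, 2))) (Function('j')(D) = Pow(Mul(2, D), Rational(1, 2)) = Mul(Pow(2, Rational(1, 2)), Pow(D, Rational(1, 2))))
Add(Mul(Function('j')(6), Y), 1173) = Add(Mul(Mul(Pow(2, Rational(1, 2)), Pow(6, Rational(1, 2))), 1288), 1173) = Add(Mul(Mul(2, Pow(3, Rational(1, 2))), 1288), 1173) = Add(Mul(2576, Pow(3, Rational(1, 2))), 1173) = Add(1173, Mul(2576, Pow(3, Rational(1, 2))))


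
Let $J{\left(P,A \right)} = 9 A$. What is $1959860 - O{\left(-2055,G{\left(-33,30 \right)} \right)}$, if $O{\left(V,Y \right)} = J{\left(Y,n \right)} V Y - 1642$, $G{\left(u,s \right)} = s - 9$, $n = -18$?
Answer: $-5029608$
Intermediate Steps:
$G{\left(u,s \right)} = -9 + s$
$O{\left(V,Y \right)} = -1642 - 162 V Y$ ($O{\left(V,Y \right)} = 9 \left(-18\right) V Y - 1642 = - 162 V Y - 1642 = -1642 - 162 V Y$)
$1959860 - O{\left(-2055,G{\left(-33,30 \right)} \right)} = 1959860 - \left(-1642 - - 332910 \left(-9 + 30\right)\right) = 1959860 - \left(-1642 - \left(-332910\right) 21\right) = 1959860 - \left(-1642 + 6991110\right) = 1959860 - 6989468 = -5029608$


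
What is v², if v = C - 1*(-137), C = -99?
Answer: 1444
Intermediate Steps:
v = 38 (v = -99 - 1*(-137) = -99 + 137 = 38)
v² = 38² = 1444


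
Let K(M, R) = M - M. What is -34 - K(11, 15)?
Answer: -34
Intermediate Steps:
K(M, R) = 0
-34 - K(11, 15) = -34 - 1*0 = -34 + 0 = -34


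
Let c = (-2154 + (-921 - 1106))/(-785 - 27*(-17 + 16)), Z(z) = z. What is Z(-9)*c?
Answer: -37629/758 ≈ -49.642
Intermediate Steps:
c = 4181/758 (c = (-2154 - 2027)/(-785 - 27*(-1)) = -4181/(-785 + 27) = -4181/(-758) = -4181*(-1/758) = 4181/758 ≈ 5.5158)
Z(-9)*c = -9*4181/758 = -37629/758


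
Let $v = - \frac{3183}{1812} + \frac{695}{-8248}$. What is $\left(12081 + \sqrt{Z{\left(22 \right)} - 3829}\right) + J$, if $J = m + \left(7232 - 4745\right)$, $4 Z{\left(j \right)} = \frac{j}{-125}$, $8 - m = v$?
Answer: $\frac{18155942775}{1245448} + \frac{i \sqrt{9572610}}{50} \approx 14578.0 + 61.879 i$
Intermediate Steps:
$v = - \frac{2292727}{1245448}$ ($v = \left(-3183\right) \frac{1}{1812} + 695 \left(- \frac{1}{8248}\right) = - \frac{1061}{604} - \frac{695}{8248} = - \frac{2292727}{1245448} \approx -1.8409$)
$m = \frac{12256311}{1245448}$ ($m = 8 - - \frac{2292727}{1245448} = 8 + \frac{2292727}{1245448} = \frac{12256311}{1245448} \approx 9.8409$)
$Z{\left(j \right)} = - \frac{j}{500}$ ($Z{\left(j \right)} = \frac{j \frac{1}{-125}}{4} = \frac{j \left(- \frac{1}{125}\right)}{4} = \frac{\left(- \frac{1}{125}\right) j}{4} = - \frac{j}{500}$)
$J = \frac{3109685487}{1245448}$ ($J = \frac{12256311}{1245448} + \left(7232 - 4745\right) = \frac{12256311}{1245448} + 2487 = \frac{3109685487}{1245448} \approx 2496.8$)
$\left(12081 + \sqrt{Z{\left(22 \right)} - 3829}\right) + J = \left(12081 + \sqrt{\left(- \frac{1}{500}\right) 22 - 3829}\right) + \frac{3109685487}{1245448} = \left(12081 + \sqrt{- \frac{11}{250} - 3829}\right) + \frac{3109685487}{1245448} = \left(12081 + \sqrt{- \frac{957261}{250}}\right) + \frac{3109685487}{1245448} = \left(12081 + \frac{i \sqrt{9572610}}{50}\right) + \frac{3109685487}{1245448} = \frac{18155942775}{1245448} + \frac{i \sqrt{9572610}}{50}$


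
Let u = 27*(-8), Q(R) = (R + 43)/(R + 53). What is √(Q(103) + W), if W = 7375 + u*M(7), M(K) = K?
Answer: 19*√98826/78 ≈ 76.576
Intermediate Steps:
Q(R) = (43 + R)/(53 + R)
u = -216
W = 5863 (W = 7375 - 216*7 = 7375 - 1512 = 5863)
√(Q(103) + W) = √((43 + 103)/(53 + 103) + 5863) = √(146/156 + 5863) = √((1/156)*146 + 5863) = √(73/78 + 5863) = √(457387/78) = 19*√98826/78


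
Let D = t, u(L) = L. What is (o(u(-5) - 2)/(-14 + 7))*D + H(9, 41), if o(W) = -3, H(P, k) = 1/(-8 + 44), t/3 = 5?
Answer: 1627/252 ≈ 6.4564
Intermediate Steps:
t = 15 (t = 3*5 = 15)
H(P, k) = 1/36
D = 15
(o(u(-5) - 2)/(-14 + 7))*D + H(9, 41) = -3/(-14 + 7)*15 + 1/36 = -3/(-7)*15 + 1/36 = -3*(-1/7)*15 + 1/36 = (3/7)*15 + 1/36 = 45/7 + 1/36 = 1627/252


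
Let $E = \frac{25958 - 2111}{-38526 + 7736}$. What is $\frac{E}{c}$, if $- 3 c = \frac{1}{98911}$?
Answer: $\frac{7076191851}{30790} \approx 2.2982 \cdot 10^{5}$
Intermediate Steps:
$E = - \frac{23847}{30790}$ ($E = \frac{23847}{-30790} = 23847 \left(- \frac{1}{30790}\right) = - \frac{23847}{30790} \approx -0.7745$)
$c = - \frac{1}{296733}$ ($c = - \frac{1}{3 \cdot 98911} = \left(- \frac{1}{3}\right) \frac{1}{98911} = - \frac{1}{296733} \approx -3.37 \cdot 10^{-6}$)
$\frac{E}{c} = - \frac{23847}{30790 \left(- \frac{1}{296733}\right)} = \left(- \frac{23847}{30790}\right) \left(-296733\right) = \frac{7076191851}{30790}$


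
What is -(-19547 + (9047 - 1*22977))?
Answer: 33477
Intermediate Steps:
-(-19547 + (9047 - 1*22977)) = -(-19547 + (9047 - 22977)) = -(-19547 - 13930) = -1*(-33477) = 33477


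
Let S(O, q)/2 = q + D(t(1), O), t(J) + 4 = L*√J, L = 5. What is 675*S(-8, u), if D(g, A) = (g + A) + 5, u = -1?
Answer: -4050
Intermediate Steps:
t(J) = -4 + 5*√J
D(g, A) = 5 + A + g (D(g, A) = (A + g) + 5 = 5 + A + g)
S(O, q) = 12 + 2*O + 2*q (S(O, q) = 2*(q + (5 + O + (-4 + 5*√1))) = 2*(q + (5 + O + (-4 + 5*1))) = 2*(q + (5 + O + (-4 + 5))) = 2*(q + (5 + O + 1)) = 2*(q + (6 + O)) = 2*(6 + O + q) = 12 + 2*O + 2*q)
675*S(-8, u) = 675*(12 + 2*(-8) + 2*(-1)) = 675*(12 - 16 - 2) = 675*(-6) = -4050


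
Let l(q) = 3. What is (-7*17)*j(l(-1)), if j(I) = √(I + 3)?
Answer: -119*√6 ≈ -291.49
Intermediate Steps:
j(I) = √(3 + I)
(-7*17)*j(l(-1)) = (-7*17)*√(3 + 3) = -119*√6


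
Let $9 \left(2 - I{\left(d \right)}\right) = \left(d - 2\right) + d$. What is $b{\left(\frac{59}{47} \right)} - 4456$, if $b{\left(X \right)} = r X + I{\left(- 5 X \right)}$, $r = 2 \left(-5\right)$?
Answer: $- \frac{209852}{47} \approx -4464.9$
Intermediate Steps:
$I{\left(d \right)} = \frac{20}{9} - \frac{2 d}{9}$ ($I{\left(d \right)} = 2 - \frac{\left(d - 2\right) + d}{9} = 2 - \frac{\left(-2 + d\right) + d}{9} = 2 - \frac{-2 + 2 d}{9} = 2 - \left(- \frac{2}{9} + \frac{2 d}{9}\right) = \frac{20}{9} - \frac{2 d}{9}$)
$r = -10$
$b{\left(X \right)} = \frac{20}{9} - \frac{80 X}{9}$ ($b{\left(X \right)} = - 10 X - \left(- \frac{20}{9} + \frac{2 \left(- 5 X\right)}{9}\right) = - 10 X + \left(\frac{20}{9} + \frac{10 X}{9}\right) = \frac{20}{9} - \frac{80 X}{9}$)
$b{\left(\frac{59}{47} \right)} - 4456 = \left(\frac{20}{9} - \frac{80 \cdot \frac{59}{47}}{9}\right) - 4456 = \left(\frac{20}{9} - \frac{80 \cdot 59 \cdot \frac{1}{47}}{9}\right) - 4456 = \left(\frac{20}{9} - \frac{4720}{423}\right) - 4456 = - \frac{420}{47} - 4456 = - \frac{209852}{47}$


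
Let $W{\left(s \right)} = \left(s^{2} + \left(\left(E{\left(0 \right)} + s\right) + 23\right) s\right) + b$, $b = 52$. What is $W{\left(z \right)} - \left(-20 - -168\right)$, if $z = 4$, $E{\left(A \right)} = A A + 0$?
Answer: $28$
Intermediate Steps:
$E{\left(A \right)} = A^{2}$ ($E{\left(A \right)} = A^{2} + 0 = A^{2}$)
$W{\left(s \right)} = 52 + s^{2} + s \left(23 + s\right)$ ($W{\left(s \right)} = \left(s^{2} + \left(\left(0^{2} + s\right) + 23\right) s\right) + 52 = \left(s^{2} + \left(\left(0 + s\right) + 23\right) s\right) + 52 = \left(s^{2} + \left(s + 23\right) s\right) + 52 = \left(s^{2} + \left(23 + s\right) s\right) + 52 = \left(s^{2} + s \left(23 + s\right)\right) + 52 = 52 + s^{2} + s \left(23 + s\right)$)
$W{\left(z \right)} - \left(-20 - -168\right) = \left(52 + 2 \cdot 4^{2} + 23 \cdot 4\right) - \left(-20 - -168\right) = \left(52 + 2 \cdot 16 + 92\right) - \left(-20 + 168\right) = \left(52 + 32 + 92\right) - 148 = 176 - 148 = 28$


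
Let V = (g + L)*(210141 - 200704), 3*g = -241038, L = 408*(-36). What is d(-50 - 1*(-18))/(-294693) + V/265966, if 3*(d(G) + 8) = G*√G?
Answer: -132145623686933/39189159219 + 128*I*√2/884079 ≈ -3372.0 + 0.00020475*I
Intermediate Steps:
L = -14688
g = -80346 (g = (⅓)*(-241038) = -80346)
d(G) = -8 + G^(3/2)/3 (d(G) = -8 + (G*√G)/3 = -8 + G^(3/2)/3)
V = -896835858 (V = (-80346 - 14688)*(210141 - 200704) = -95034*9437 = -896835858)
d(-50 - 1*(-18))/(-294693) + V/265966 = (-8 + (-50 - 1*(-18))^(3/2)/3)/(-294693) - 896835858/265966 = (-8 + (-50 + 18)^(3/2)/3)*(-1/294693) - 896835858*1/265966 = (-8 + (-32)^(3/2)/3)*(-1/294693) - 448417929/132983 = (-8 + (-128*I*√2)/3)*(-1/294693) - 448417929/132983 = (-8 - 128*I*√2/3)*(-1/294693) - 448417929/132983 = (8/294693 + 128*I*√2/884079) - 448417929/132983 = -132145623686933/39189159219 + 128*I*√2/884079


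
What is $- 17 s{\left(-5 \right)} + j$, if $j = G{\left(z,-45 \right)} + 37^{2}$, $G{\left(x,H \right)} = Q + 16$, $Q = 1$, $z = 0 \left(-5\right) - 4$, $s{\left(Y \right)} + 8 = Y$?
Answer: $1607$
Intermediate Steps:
$s{\left(Y \right)} = -8 + Y$
$z = -4$ ($z = 0 - 4 = -4$)
$G{\left(x,H \right)} = 17$ ($G{\left(x,H \right)} = 1 + 16 = 17$)
$j = 1386$ ($j = 17 + 37^{2} = 17 + 1369 = 1386$)
$- 17 s{\left(-5 \right)} + j = - 17 \left(-8 - 5\right) + 1386 = \left(-17\right) \left(-13\right) + 1386 = 221 + 1386 = 1607$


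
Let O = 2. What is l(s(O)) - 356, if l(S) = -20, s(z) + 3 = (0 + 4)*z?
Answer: -376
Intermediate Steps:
s(z) = -3 + 4*z (s(z) = -3 + (0 + 4)*z = -3 + 4*z)
l(s(O)) - 356 = -20 - 356 = -376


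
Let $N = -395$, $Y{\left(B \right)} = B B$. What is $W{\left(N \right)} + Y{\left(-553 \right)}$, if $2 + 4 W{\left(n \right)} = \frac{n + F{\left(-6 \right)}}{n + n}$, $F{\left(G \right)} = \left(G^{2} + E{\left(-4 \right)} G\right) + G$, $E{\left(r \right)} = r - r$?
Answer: $\frac{193271045}{632} \approx 3.0581 \cdot 10^{5}$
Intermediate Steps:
$Y{\left(B \right)} = B^{2}$
$E{\left(r \right)} = 0$
$F{\left(G \right)} = G + G^{2}$ ($F{\left(G \right)} = \left(G^{2} + 0 G\right) + G = \left(G^{2} + 0\right) + G = G^{2} + G = G + G^{2}$)
$W{\left(n \right)} = - \frac{1}{2} + \frac{30 + n}{8 n}$ ($W{\left(n \right)} = - \frac{1}{2} + \frac{\left(n - 6 \left(1 - 6\right)\right) \frac{1}{n + n}}{4} = - \frac{1}{2} + \frac{\left(n - -30\right) \frac{1}{2 n}}{4} = - \frac{1}{2} + \frac{\left(n + 30\right) \frac{1}{2 n}}{4} = - \frac{1}{2} + \frac{\left(30 + n\right) \frac{1}{2 n}}{4} = - \frac{1}{2} + \frac{\frac{1}{2} \frac{1}{n} \left(30 + n\right)}{4} = - \frac{1}{2} + \frac{30 + n}{8 n}$)
$W{\left(N \right)} + Y{\left(-553 \right)} = \frac{3 \left(10 - -395\right)}{8 \left(-395\right)} + \left(-553\right)^{2} = \frac{3}{8} \left(- \frac{1}{395}\right) \left(10 + 395\right) + 305809 = \frac{3}{8} \left(- \frac{1}{395}\right) 405 + 305809 = - \frac{243}{632} + 305809 = \frac{193271045}{632}$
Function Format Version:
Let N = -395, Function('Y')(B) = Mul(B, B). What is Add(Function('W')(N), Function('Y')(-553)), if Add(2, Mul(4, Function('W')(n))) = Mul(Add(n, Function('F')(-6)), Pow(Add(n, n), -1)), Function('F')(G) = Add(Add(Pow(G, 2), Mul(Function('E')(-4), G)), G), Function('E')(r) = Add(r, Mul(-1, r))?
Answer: Rational(193271045, 632) ≈ 3.0581e+5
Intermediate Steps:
Function('Y')(B) = Pow(B, 2)
Function('E')(r) = 0
Function('F')(G) = Add(G, Pow(G, 2)) (Function('F')(G) = Add(Add(Pow(G, 2), Mul(0, G)), G) = Add(Add(Pow(G, 2), 0), G) = Add(Pow(G, 2), G) = Add(G, Pow(G, 2)))
Function('W')(n) = Add(Rational(-1, 2), Mul(Rational(1, 8), Pow(n, -1), Add(30, n))) (Function('W')(n) = Add(Rational(-1, 2), Mul(Rational(1, 4), Mul(Add(n, Mul(-6, Add(1, -6))), Pow(Add(n, n), -1)))) = Add(Rational(-1, 2), Mul(Rational(1, 4), Mul(Add(n, Mul(-6, -5)), Pow(Mul(2, n), -1)))) = Add(Rational(-1, 2), Mul(Rational(1, 4), Mul(Add(n, 30), Mul(Rational(1, 2), Pow(n, -1))))) = Add(Rational(-1, 2), Mul(Rational(1, 4), Mul(Add(30, n), Mul(Rational(1, 2), Pow(n, -1))))) = Add(Rational(-1, 2), Mul(Rational(1, 4), Mul(Rational(1, 2), Pow(n, -1), Add(30, n)))) = Add(Rational(-1, 2), Mul(Rational(1, 8), Pow(n, -1), Add(30, n))))
Add(Function('W')(N), Function('Y')(-553)) = Add(Mul(Rational(3, 8), Pow(-395, -1), Add(10, Mul(-1, -395))), Pow(-553, 2)) = Add(Mul(Rational(3, 8), Rational(-1, 395), Add(10, 395)), 305809) = Add(Mul(Rational(3, 8), Rational(-1, 395), 405), 305809) = Add(Rational(-243, 632), 305809) = Rational(193271045, 632)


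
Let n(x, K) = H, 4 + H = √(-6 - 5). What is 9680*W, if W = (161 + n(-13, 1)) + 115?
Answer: 2632960 + 9680*I*√11 ≈ 2.633e+6 + 32105.0*I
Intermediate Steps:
H = -4 + I*√11 (H = -4 + √(-6 - 5) = -4 + √(-11) = -4 + I*√11 ≈ -4.0 + 3.3166*I)
n(x, K) = -4 + I*√11
W = 272 + I*√11 (W = (161 + (-4 + I*√11)) + 115 = (157 + I*√11) + 115 = 272 + I*√11 ≈ 272.0 + 3.3166*I)
9680*W = 9680*(272 + I*√11) = 2632960 + 9680*I*√11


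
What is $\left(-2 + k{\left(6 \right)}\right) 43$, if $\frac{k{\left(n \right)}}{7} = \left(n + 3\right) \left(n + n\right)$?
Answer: $32422$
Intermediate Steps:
$k{\left(n \right)} = 14 n \left(3 + n\right)$ ($k{\left(n \right)} = 7 \left(n + 3\right) \left(n + n\right) = 7 \left(3 + n\right) 2 n = 7 \cdot 2 n \left(3 + n\right) = 14 n \left(3 + n\right)$)
$\left(-2 + k{\left(6 \right)}\right) 43 = \left(-2 + 14 \cdot 6 \left(3 + 6\right)\right) 43 = \left(-2 + 14 \cdot 6 \cdot 9\right) 43 = \left(-2 + 756\right) 43 = 754 \cdot 43 = 32422$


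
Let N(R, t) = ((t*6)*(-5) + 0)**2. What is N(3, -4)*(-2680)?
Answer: -38592000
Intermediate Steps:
N(R, t) = 900*t**2 (N(R, t) = ((6*t)*(-5) + 0)**2 = (-30*t + 0)**2 = (-30*t)**2 = 900*t**2)
N(3, -4)*(-2680) = (900*(-4)**2)*(-2680) = (900*16)*(-2680) = 14400*(-2680) = -38592000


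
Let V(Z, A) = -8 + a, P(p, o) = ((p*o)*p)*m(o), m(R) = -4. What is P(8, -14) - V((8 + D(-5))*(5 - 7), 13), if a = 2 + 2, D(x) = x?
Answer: 3588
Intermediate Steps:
a = 4
P(p, o) = -4*o*p² (P(p, o) = ((p*o)*p)*(-4) = ((o*p)*p)*(-4) = (o*p²)*(-4) = -4*o*p²)
V(Z, A) = -4 (V(Z, A) = -8 + 4 = -4)
P(8, -14) - V((8 + D(-5))*(5 - 7), 13) = -4*(-14)*8² - 1*(-4) = -4*(-14)*64 + 4 = 3584 + 4 = 3588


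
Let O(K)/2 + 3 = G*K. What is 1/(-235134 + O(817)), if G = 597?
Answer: 1/740358 ≈ 1.3507e-6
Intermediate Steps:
O(K) = -6 + 1194*K (O(K) = -6 + 2*(597*K) = -6 + 1194*K)
1/(-235134 + O(817)) = 1/(-235134 + (-6 + 1194*817)) = 1/(-235134 + (-6 + 975498)) = 1/(-235134 + 975492) = 1/740358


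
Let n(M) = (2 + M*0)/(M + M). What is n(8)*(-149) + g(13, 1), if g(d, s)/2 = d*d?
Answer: 2555/8 ≈ 319.38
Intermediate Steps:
n(M) = 1/M (n(M) = (2 + 0)/((2*M)) = 2*(1/(2*M)) = 1/M)
g(d, s) = 2*d**2 (g(d, s) = 2*(d*d) = 2*d**2)
n(8)*(-149) + g(13, 1) = -149/8 + 2*13**2 = (1/8)*(-149) + 2*169 = -149/8 + 338 = 2555/8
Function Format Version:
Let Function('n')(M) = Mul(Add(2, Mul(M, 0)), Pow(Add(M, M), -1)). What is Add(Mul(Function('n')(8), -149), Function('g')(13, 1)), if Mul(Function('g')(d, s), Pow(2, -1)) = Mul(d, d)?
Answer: Rational(2555, 8) ≈ 319.38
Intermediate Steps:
Function('n')(M) = Pow(M, -1) (Function('n')(M) = Mul(Add(2, 0), Pow(Mul(2, M), -1)) = Mul(2, Mul(Rational(1, 2), Pow(M, -1))) = Pow(M, -1))
Function('g')(d, s) = Mul(2, Pow(d, 2)) (Function('g')(d, s) = Mul(2, Mul(d, d)) = Mul(2, Pow(d, 2)))
Add(Mul(Function('n')(8), -149), Function('g')(13, 1)) = Add(Mul(Pow(8, -1), -149), Mul(2, Pow(13, 2))) = Add(Mul(Rational(1, 8), -149), Mul(2, 169)) = Add(Rational(-149, 8), 338) = Rational(2555, 8)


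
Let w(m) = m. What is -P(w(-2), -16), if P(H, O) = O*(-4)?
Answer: -64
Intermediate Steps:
P(H, O) = -4*O
-P(w(-2), -16) = -(-4)*(-16) = -1*64 = -64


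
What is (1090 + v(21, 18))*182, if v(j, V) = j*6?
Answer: 221312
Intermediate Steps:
v(j, V) = 6*j
(1090 + v(21, 18))*182 = (1090 + 6*21)*182 = (1090 + 126)*182 = 1216*182 = 221312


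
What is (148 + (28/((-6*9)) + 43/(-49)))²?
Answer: 37619317849/1750329 ≈ 21493.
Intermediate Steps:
(148 + (28/((-6*9)) + 43/(-49)))² = (148 + (28/(-54) + 43*(-1/49)))² = (148 + (28*(-1/54) - 43/49))² = (148 + (-14/27 - 43/49))² = (148 - 1847/1323)² = (193957/1323)² = 37619317849/1750329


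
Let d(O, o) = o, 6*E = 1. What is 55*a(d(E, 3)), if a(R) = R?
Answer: 165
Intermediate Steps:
E = 1/6 (E = (1/6)*1 = 1/6 ≈ 0.16667)
55*a(d(E, 3)) = 55*3 = 165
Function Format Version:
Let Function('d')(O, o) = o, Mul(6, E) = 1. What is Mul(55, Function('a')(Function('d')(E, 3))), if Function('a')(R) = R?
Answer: 165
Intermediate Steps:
E = Rational(1, 6) (E = Mul(Rational(1, 6), 1) = Rational(1, 6) ≈ 0.16667)
Mul(55, Function('a')(Function('d')(E, 3))) = Mul(55, 3) = 165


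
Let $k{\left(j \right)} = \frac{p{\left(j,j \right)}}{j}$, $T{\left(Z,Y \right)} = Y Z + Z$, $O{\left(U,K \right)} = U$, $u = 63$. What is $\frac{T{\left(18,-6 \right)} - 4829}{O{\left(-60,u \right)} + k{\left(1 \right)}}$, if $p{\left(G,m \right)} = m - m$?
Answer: $\frac{4919}{60} \approx 81.983$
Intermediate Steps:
$p{\left(G,m \right)} = 0$
$T{\left(Z,Y \right)} = Z + Y Z$
$k{\left(j \right)} = 0$ ($k{\left(j \right)} = \frac{0}{j} = 0$)
$\frac{T{\left(18,-6 \right)} - 4829}{O{\left(-60,u \right)} + k{\left(1 \right)}} = \frac{18 \left(1 - 6\right) - 4829}{-60 + 0} = \frac{18 \left(-5\right) - 4829}{-60} = \left(-90 - 4829\right) \left(- \frac{1}{60}\right) = \left(-4919\right) \left(- \frac{1}{60}\right) = \frac{4919}{60}$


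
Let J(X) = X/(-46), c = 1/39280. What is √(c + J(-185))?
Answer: √205161229695/225860 ≈ 2.0054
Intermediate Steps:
c = 1/39280 ≈ 2.5458e-5
J(X) = -X/46 (J(X) = X*(-1/46) = -X/46)
√(c + J(-185)) = √(1/39280 - 1/46*(-185)) = √(1/39280 + 185/46) = √(3633423/903440) = √205161229695/225860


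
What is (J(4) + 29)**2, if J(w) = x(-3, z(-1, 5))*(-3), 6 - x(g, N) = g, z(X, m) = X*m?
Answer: 4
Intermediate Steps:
x(g, N) = 6 - g
J(w) = -27 (J(w) = (6 - 1*(-3))*(-3) = (6 + 3)*(-3) = 9*(-3) = -27)
(J(4) + 29)**2 = (-27 + 29)**2 = 2**2 = 4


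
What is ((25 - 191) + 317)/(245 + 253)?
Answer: 151/498 ≈ 0.30321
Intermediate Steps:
((25 - 191) + 317)/(245 + 253) = (-166 + 317)/498 = 151*(1/498) = 151/498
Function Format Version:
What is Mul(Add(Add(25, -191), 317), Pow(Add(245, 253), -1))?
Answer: Rational(151, 498) ≈ 0.30321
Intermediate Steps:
Mul(Add(Add(25, -191), 317), Pow(Add(245, 253), -1)) = Mul(Add(-166, 317), Pow(498, -1)) = Mul(151, Rational(1, 498)) = Rational(151, 498)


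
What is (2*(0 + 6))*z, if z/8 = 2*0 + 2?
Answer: 192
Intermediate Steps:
z = 16 (z = 8*(2*0 + 2) = 8*(0 + 2) = 8*2 = 16)
(2*(0 + 6))*z = (2*(0 + 6))*16 = (2*6)*16 = 12*16 = 192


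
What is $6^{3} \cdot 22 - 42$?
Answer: $4710$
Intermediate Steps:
$6^{3} \cdot 22 - 42 = 216 \cdot 22 - 42 = 4752 - 42 = 4710$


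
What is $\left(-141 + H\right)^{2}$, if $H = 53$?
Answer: $7744$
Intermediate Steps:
$\left(-141 + H\right)^{2} = \left(-141 + 53\right)^{2} = \left(-88\right)^{2} = 7744$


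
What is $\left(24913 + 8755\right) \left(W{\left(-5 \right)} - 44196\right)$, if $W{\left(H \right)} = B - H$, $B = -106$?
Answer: $-1491391396$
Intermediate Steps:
$W{\left(H \right)} = -106 - H$
$\left(24913 + 8755\right) \left(W{\left(-5 \right)} - 44196\right) = \left(24913 + 8755\right) \left(\left(-106 - -5\right) - 44196\right) = 33668 \left(\left(-106 + 5\right) - 44196\right) = 33668 \left(-101 - 44196\right) = 33668 \left(-44297\right) = -1491391396$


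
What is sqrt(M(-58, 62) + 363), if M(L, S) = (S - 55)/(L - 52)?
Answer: sqrt(4391530)/110 ≈ 19.051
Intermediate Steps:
M(L, S) = (-55 + S)/(-52 + L)
sqrt(M(-58, 62) + 363) = sqrt((-55 + 62)/(-52 - 58) + 363) = sqrt(7/(-110) + 363) = sqrt(-1/110*7 + 363) = sqrt(-7/110 + 363) = sqrt(39923/110) = sqrt(4391530)/110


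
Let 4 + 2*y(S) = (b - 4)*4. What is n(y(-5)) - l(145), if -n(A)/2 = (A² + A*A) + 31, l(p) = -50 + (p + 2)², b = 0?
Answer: -22021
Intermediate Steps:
y(S) = -10 (y(S) = -2 + ((0 - 4)*4)/2 = -2 + (-4*4)/2 = -2 + (½)*(-16) = -2 - 8 = -10)
l(p) = -50 + (2 + p)²
n(A) = -62 - 4*A² (n(A) = -2*((A² + A*A) + 31) = -2*((A² + A²) + 31) = -2*(2*A² + 31) = -2*(31 + 2*A²) = -62 - 4*A²)
n(y(-5)) - l(145) = (-62 - 4*(-10)²) - (-50 + (2 + 145)²) = (-62 - 4*100) - (-50 + 147²) = (-62 - 400) - (-50 + 21609) = -462 - 1*21559 = -462 - 21559 = -22021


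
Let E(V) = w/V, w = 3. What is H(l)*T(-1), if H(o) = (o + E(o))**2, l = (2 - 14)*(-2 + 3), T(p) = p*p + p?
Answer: 0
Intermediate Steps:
T(p) = p + p**2 (T(p) = p**2 + p = p + p**2)
l = -12 (l = -12*1 = -12)
E(V) = 3/V
H(o) = (o + 3/o)**2
H(l)*T(-1) = ((3 + (-12)**2)**2/(-12)**2)*(-(1 - 1)) = ((3 + 144)**2/144)*(-1*0) = ((1/144)*147**2)*0 = ((1/144)*21609)*0 = (2401/16)*0 = 0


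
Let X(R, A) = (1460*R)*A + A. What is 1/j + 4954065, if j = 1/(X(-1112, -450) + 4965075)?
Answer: 740502690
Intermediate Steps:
X(R, A) = A + 1460*A*R (X(R, A) = 1460*A*R + A = A + 1460*A*R)
j = 1/735548625 (j = 1/(-450*(1 + 1460*(-1112)) + 4965075) = 1/(-450*(1 - 1623520) + 4965075) = 1/(-450*(-1623519) + 4965075) = 1/(730583550 + 4965075) = 1/735548625 ≈ 1.3595e-9)
1/j + 4954065 = 1/(1/735548625) + 4954065 = 735548625 + 4954065 = 740502690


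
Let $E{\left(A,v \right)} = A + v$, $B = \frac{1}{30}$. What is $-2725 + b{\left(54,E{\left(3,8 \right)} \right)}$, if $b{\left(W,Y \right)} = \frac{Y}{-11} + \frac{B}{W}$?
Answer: $- \frac{4416119}{1620} \approx -2726.0$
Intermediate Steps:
$B = \frac{1}{30} \approx 0.033333$
$b{\left(W,Y \right)} = - \frac{Y}{11} + \frac{1}{30 W}$ ($b{\left(W,Y \right)} = \frac{Y}{-11} + \frac{1}{30 W} = Y \left(- \frac{1}{11}\right) + \frac{1}{30 W} = - \frac{Y}{11} + \frac{1}{30 W}$)
$-2725 + b{\left(54,E{\left(3,8 \right)} \right)} = -2725 + \left(- \frac{3 + 8}{11} + \frac{1}{30 \cdot 54}\right) = -2725 + \left(\left(- \frac{1}{11}\right) 11 + \frac{1}{30} \cdot \frac{1}{54}\right) = -2725 + \left(-1 + \frac{1}{1620}\right) = -2725 - \frac{1619}{1620} = - \frac{4416119}{1620}$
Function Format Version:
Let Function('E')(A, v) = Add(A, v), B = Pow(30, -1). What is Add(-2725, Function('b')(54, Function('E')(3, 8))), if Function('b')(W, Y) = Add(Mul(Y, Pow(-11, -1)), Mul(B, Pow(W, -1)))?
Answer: Rational(-4416119, 1620) ≈ -2726.0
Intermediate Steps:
B = Rational(1, 30) ≈ 0.033333
Function('b')(W, Y) = Add(Mul(Rational(-1, 11), Y), Mul(Rational(1, 30), Pow(W, -1))) (Function('b')(W, Y) = Add(Mul(Y, Pow(-11, -1)), Mul(Rational(1, 30), Pow(W, -1))) = Add(Mul(Y, Rational(-1, 11)), Mul(Rational(1, 30), Pow(W, -1))) = Add(Mul(Rational(-1, 11), Y), Mul(Rational(1, 30), Pow(W, -1))))
Add(-2725, Function('b')(54, Function('E')(3, 8))) = Add(-2725, Add(Mul(Rational(-1, 11), Add(3, 8)), Mul(Rational(1, 30), Pow(54, -1)))) = Add(-2725, Add(Mul(Rational(-1, 11), 11), Mul(Rational(1, 30), Rational(1, 54)))) = Add(-2725, Add(-1, Rational(1, 1620))) = Add(-2725, Rational(-1619, 1620)) = Rational(-4416119, 1620)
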